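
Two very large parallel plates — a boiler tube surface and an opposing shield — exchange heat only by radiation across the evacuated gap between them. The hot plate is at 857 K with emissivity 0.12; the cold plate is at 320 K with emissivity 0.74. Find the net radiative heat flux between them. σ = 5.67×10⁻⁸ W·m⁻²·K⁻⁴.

For two infinite grey parallel plates, q = σ(T₁⁴ − T₂⁴)/(1/ε₁ + 1/ε₂ − 1).
T₁⁴ − T₂⁴ = 5.394×10¹¹ − 1.049×10¹⁰ = 5.289×10¹¹ K⁴.
1/ε₁ + 1/ε₂ − 1 = 8.333 + 1.351 − 1 = 8.685.
q = 5.67×10⁻⁸ × 5.289×10¹¹ / 8.685.

q ≈ 3450 W/m²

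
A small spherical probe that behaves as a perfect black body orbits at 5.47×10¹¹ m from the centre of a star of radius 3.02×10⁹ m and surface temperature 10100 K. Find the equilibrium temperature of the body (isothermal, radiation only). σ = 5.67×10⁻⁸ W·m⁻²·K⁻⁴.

T ≈ 531 K

The star's surface emits σT_*⁴; at distance d the flux is S = σT_*⁴(R_*/d)².
S = 5.67×10⁻⁸·(10100)⁴·(3.02×10⁹/5.47×10¹¹)² = 17980 W/m².
For an isothermal sphere T⁴ = (1−a)S/(4σ) = 7.930×10¹⁰ K⁴.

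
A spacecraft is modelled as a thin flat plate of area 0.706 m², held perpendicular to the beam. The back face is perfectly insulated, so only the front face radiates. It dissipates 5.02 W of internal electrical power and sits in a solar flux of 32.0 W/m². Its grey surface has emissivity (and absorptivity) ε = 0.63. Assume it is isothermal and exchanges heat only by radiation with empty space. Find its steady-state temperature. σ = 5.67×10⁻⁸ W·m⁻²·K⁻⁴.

T ≈ 166 K

At steady state, absorbed solar power + internal power = radiated power.
Absorbed: α·S·A_cross = 0.63·32.0·0.7060 = 14.23 W (cross-section A).
Total input = 14.23 + 5.02 = 19.25 W.
Radiated: εσ·A_surf·T⁴ with A_surf = A = 0.7060 m².
T⁴ = 19.25/(0.63·5.67×10⁻⁸·0.7060) = 7.634×10⁸ K⁴.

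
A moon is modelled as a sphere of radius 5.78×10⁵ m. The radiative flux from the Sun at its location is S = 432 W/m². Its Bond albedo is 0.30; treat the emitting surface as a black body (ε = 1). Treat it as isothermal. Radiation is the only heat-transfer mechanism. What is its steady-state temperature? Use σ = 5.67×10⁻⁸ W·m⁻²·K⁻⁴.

T ≈ 191 K

At equilibrium, absorbed power = emitted power.
Absorbing cross-section = πr² = 1.050×10¹² m²; emitting surface = 4πr² = 4.198×10¹² m² (ratio 4).
(1−a)S·A_cross = εσ·A_surf·T⁴  ⇒  T⁴ = (1−a)S/(4σ).
T⁴ = 0.700·432/(4·5.67×10⁻⁸) = 1.333×10⁹ K⁴.
T = (1.333×10⁹)^(1/4).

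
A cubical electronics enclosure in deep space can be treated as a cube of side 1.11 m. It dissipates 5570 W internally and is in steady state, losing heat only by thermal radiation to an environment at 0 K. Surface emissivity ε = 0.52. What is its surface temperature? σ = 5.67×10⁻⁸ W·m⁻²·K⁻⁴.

T ≈ 400 K

Steady state: internal power = radiated power, P = εσA T⁴.
Radiating area A = 6L² = 7.393 m².
T⁴ = P/(εσA) = 5570/(0.52·5.67×10⁻⁸·7.393) = 2.555×10¹⁰ K⁴.
T = (2.555×10¹⁰)^(1/4).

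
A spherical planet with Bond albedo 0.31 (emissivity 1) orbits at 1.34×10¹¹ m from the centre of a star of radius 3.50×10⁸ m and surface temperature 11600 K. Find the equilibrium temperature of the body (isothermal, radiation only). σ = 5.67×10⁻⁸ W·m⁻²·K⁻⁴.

The star's surface emits σT_*⁴; at distance d the flux is S = σT_*⁴(R_*/d)².
S = 5.67×10⁻⁸·(11600)⁴·(3.50×10⁸/1.34×10¹¹)² = 7004 W/m².
For an isothermal sphere T⁴ = (1−a)S/(4σ) = 2.131×10¹⁰ K⁴.

T ≈ 382 K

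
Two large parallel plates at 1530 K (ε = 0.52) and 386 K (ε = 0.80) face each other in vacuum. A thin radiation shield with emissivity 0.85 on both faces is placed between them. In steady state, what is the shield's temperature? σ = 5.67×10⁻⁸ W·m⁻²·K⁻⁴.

T_s ≈ 1220 K

In steady state the net flux on the hot side equals that on the cold side.
σ(T₁⁴−T_s⁴)/D₁ = σ(T_s⁴−T₂⁴)/D₂, with D₁ = 1/ε₁+1/ε_s−1 = 2.100, D₂ = 1/ε_s+1/ε₂−1 = 1.426.
Solve for T_s⁴: T_s⁴ = (D₂·T₁⁴ + D₁·T₂⁴)/(D₁+D₂) = 2.230×10¹² K⁴.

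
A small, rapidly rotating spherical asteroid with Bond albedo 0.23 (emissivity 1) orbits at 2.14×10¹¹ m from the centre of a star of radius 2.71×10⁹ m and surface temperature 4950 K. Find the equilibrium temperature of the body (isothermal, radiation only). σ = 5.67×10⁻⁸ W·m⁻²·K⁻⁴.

The star's surface emits σT_*⁴; at distance d the flux is S = σT_*⁴(R_*/d)².
S = 5.67×10⁻⁸·(4950)⁴·(2.71×10⁹/2.14×10¹¹)² = 5459 W/m².
For an isothermal sphere T⁴ = (1−a)S/(4σ) = 1.853×10¹⁰ K⁴.

T ≈ 369 K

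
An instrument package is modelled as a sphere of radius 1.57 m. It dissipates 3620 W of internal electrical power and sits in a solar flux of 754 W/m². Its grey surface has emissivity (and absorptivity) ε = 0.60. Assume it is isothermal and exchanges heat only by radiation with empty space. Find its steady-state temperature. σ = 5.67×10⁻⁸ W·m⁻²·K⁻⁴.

T ≈ 287 K

At steady state, absorbed solar power + internal power = radiated power.
Absorbed: α·S·A_cross = 0.60·754·7.744 = 3503 W (cross-section πr²).
Total input = 3503 + 3620 = 7123 W.
Radiated: εσ·A_surf·T⁴ with A_surf = 4πr² = 30.97 m².
T⁴ = 7123/(0.60·5.67×10⁻⁸·30.97) = 6.760×10⁹ K⁴.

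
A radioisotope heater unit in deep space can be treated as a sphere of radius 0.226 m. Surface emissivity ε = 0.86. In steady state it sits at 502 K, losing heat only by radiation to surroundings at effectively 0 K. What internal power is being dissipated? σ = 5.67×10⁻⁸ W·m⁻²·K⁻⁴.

Steady state: P = εσA T⁴.
A = 4πr² = 0.6418 m²; T⁴ = (502)⁴ = 6.351×10¹⁰ K⁴.
P = 0.86 × 5.67×10⁻⁸ × 0.6418 × 6.351×10¹⁰.

P ≈ 1990 W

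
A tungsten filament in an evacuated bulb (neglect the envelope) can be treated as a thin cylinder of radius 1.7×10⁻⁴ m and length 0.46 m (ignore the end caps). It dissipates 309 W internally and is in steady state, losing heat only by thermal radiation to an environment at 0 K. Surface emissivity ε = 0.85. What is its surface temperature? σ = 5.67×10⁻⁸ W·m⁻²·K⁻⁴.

Steady state: internal power = radiated power, P = εσA T⁴.
Radiating area A = 2πrL = 4.913×10⁻⁴ m².
T⁴ = P/(εσA) = 309/(0.85·5.67×10⁻⁸·4.913×10⁻⁴) = 1.305×10¹³ K⁴.
T = (1.305×10¹³)^(1/4).

T ≈ 1900 K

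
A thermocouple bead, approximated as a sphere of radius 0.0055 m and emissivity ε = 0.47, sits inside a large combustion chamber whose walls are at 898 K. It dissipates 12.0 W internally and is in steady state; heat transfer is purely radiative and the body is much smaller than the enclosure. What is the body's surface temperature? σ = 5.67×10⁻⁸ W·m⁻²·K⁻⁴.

T ≈ 1160 K

For a small grey body in a large enclosure, net radiated power = εσA(T⁴ − T_w⁴).
Steady state: P = εσA(T⁴ − T_w⁴) with A = 4πr² = 3.801×10⁻⁴ m².
T⁴ = P/(εσA) + T_w⁴ = 12.0/(0.47·5.67×10⁻⁸·3.801×10⁻⁴) + (898)⁴
    = 1.185×10¹² + 6.503×10¹¹ = 1.835×10¹² K⁴.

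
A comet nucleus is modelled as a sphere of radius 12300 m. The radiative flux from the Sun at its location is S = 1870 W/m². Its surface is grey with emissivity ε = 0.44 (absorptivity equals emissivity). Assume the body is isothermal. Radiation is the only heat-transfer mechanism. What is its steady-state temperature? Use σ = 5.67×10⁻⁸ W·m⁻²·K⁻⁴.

T ≈ 301 K

At equilibrium, absorbed power = emitted power.
Absorbing cross-section = πr² = 4.753×10⁸ m²; emitting surface = 4πr² = 1.901×10⁹ m² (ratio 4).
εS·A_cross = εσ·A_surf·T⁴  ⇒  T⁴ = S/(4σ)   (ε cancels).
T⁴ = 1870/(4·5.67×10⁻⁸) = 8.245×10⁹ K⁴.
T = (8.245×10⁹)^(1/4).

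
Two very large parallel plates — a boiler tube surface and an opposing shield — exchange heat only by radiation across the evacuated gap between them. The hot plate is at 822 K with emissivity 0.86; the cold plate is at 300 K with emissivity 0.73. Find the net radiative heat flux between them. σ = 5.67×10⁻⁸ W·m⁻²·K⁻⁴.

For two infinite grey parallel plates, q = σ(T₁⁴ − T₂⁴)/(1/ε₁ + 1/ε₂ − 1).
T₁⁴ − T₂⁴ = 4.565×10¹¹ − 8.100×10⁹ = 4.484×10¹¹ K⁴.
1/ε₁ + 1/ε₂ − 1 = 1.163 + 1.370 − 1 = 1.533.
q = 5.67×10⁻⁸ × 4.484×10¹¹ / 1.533.

q ≈ 16600 W/m²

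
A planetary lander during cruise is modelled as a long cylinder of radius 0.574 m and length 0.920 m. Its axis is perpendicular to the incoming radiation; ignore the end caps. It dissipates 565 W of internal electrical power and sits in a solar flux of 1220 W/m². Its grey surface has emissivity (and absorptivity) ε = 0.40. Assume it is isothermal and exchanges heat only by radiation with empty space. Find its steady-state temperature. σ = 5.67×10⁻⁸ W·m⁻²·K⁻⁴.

T ≈ 346 K

At steady state, absorbed solar power + internal power = radiated power.
Absorbed: α·S·A_cross = 0.40·1220·1.056 = 515.4 W (cross-section 2rL).
Total input = 515.4 + 565 = 1080 W.
Radiated: εσ·A_surf·T⁴ with A_surf = 2πrL = 3.318 m².
T⁴ = 1080/(0.40·5.67×10⁻⁸·3.318) = 1.436×10¹⁰ K⁴.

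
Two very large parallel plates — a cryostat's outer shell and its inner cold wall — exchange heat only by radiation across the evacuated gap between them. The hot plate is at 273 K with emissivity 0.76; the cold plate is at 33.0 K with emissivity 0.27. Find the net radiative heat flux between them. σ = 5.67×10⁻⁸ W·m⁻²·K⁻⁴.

q ≈ 78.3 W/m²

For two infinite grey parallel plates, q = σ(T₁⁴ − T₂⁴)/(1/ε₁ + 1/ε₂ − 1).
T₁⁴ − T₂⁴ = 5.555×10⁹ − 1.186×10⁶ = 5.553×10⁹ K⁴.
1/ε₁ + 1/ε₂ − 1 = 1.316 + 3.704 − 1 = 4.019.
q = 5.67×10⁻⁸ × 5.553×10⁹ / 4.019.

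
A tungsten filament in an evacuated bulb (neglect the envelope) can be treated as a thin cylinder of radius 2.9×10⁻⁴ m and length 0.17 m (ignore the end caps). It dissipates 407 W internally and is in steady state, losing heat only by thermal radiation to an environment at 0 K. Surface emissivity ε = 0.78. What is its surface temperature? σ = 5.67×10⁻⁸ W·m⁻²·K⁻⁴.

T ≈ 2330 K

Steady state: internal power = radiated power, P = εσA T⁴.
Radiating area A = 2πrL = 3.098×10⁻⁴ m².
T⁴ = P/(εσA) = 407/(0.78·5.67×10⁻⁸·3.098×10⁻⁴) = 2.971×10¹³ K⁴.
T = (2.971×10¹³)^(1/4).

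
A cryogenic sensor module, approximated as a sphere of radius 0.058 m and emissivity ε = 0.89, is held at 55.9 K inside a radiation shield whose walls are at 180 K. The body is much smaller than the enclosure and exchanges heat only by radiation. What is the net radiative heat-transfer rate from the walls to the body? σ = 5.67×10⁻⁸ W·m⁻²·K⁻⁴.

For a small grey body in a large enclosure: P_net = εσA(T_body⁴ − T_wall⁴).
A = 4πr² = 0.04227 m²; T_body⁴ − T_wall⁴ = 9.764×10⁶ − 1.050×10⁹ = -1.040×10⁹ K⁴.
|P_net| = 0.89·5.67×10⁻⁸·0.04227·1.040×10⁹.

P_net ≈ 2.22 W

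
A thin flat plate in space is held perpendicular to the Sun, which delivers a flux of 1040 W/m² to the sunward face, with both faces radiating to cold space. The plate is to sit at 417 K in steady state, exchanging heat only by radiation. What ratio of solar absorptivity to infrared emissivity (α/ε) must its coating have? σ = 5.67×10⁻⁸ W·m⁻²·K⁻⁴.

α/ε ≈ 3.30

Balance: αS·A = εσ·2A·T⁴ ⇒ α/ε = 2σT⁴/S.
α/ε = 2·5.67×10⁻⁸·(417)⁴/1040 = 2·5.67×10⁻⁸·3.024×10¹⁰/1040.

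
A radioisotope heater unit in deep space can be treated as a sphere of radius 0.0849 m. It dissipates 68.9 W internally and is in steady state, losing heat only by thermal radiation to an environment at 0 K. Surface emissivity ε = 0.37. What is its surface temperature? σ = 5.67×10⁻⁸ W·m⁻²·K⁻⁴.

T ≈ 436 K

Steady state: internal power = radiated power, P = εσA T⁴.
Radiating area A = 4πr² = 0.09058 m².
T⁴ = P/(εσA) = 68.9/(0.37·5.67×10⁻⁸·0.09058) = 3.626×10¹⁰ K⁴.
T = (3.626×10¹⁰)^(1/4).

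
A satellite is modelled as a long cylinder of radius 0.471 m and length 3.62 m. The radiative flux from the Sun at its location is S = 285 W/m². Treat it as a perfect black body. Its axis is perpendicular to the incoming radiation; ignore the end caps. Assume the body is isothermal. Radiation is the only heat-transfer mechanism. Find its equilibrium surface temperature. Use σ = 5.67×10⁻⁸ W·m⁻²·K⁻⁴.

At equilibrium, absorbed power = emitted power.
Absorbing cross-section = 2rL = 3.410 m²; emitting surface = 2πrL = 10.71 m² (ratio π).
S·A_cross = εσ·A_surf·T⁴  ⇒  T⁴ = S/(πσ).
T⁴ = 1.00·285/(π·5.67×10⁻⁸) = 1.600×10⁹ K⁴.
T = (1.600×10⁹)^(1/4).

T ≈ 200 K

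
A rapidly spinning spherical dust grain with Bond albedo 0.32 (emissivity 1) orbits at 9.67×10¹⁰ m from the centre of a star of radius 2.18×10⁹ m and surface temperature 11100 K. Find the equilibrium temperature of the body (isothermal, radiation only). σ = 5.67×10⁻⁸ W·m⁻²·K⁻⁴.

The star's surface emits σT_*⁴; at distance d the flux is S = σT_*⁴(R_*/d)².
S = 5.67×10⁻⁸·(11100)⁴·(2.18×10⁹/9.67×10¹⁰)² = 4.375×10⁵ W/m².
For an isothermal sphere T⁴ = (1−a)S/(4σ) = 1.312×10¹² K⁴.

T ≈ 1070 K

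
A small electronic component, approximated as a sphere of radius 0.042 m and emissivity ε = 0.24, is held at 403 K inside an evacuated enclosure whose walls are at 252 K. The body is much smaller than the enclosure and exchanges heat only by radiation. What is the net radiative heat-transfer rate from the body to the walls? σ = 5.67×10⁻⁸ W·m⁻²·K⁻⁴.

For a small grey body in a large enclosure: P_net = εσA(T_body⁴ − T_wall⁴).
A = 4πr² = 0.02217 m²; T_body⁴ − T_wall⁴ = 2.638×10¹⁰ − 4.033×10⁹ = 2.234×10¹⁰ K⁴.
|P_net| = 0.24·5.67×10⁻⁸·0.02217·2.234×10¹⁰.

P_net ≈ 6.74 W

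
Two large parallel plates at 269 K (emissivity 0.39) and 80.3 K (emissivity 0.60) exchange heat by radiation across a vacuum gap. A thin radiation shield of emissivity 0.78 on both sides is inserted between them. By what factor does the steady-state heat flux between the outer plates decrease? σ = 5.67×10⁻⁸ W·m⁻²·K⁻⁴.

factor ≈ 1.48

Without shield: q₀ = σΔ(T⁴)/(1/ε₁+1/ε₂−1) with denominator 3.231.
With shield the two gaps are in series; the resistances add: (1/ε₁+1/ε_s−1)+(1/ε_s+1/ε₂−1) = 2.846+1.949 = 4.795.
Heat-flux ratio q₀/q = 4.795/3.231.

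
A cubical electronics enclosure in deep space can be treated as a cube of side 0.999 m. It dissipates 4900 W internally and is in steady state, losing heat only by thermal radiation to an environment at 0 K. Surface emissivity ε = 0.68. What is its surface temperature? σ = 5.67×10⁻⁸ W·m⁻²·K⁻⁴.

Steady state: internal power = radiated power, P = εσA T⁴.
Radiating area A = 6L² = 5.988 m².
T⁴ = P/(εσA) = 4900/(0.68·5.67×10⁻⁸·5.988) = 2.122×10¹⁰ K⁴.
T = (2.122×10¹⁰)^(1/4).

T ≈ 382 K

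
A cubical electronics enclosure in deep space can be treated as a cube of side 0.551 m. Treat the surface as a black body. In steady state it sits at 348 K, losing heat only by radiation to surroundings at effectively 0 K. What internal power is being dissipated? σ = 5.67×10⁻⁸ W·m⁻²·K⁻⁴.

P ≈ 1510 W

Steady state: P = εσA T⁴.
A = 6L² = 1.822 m²; T⁴ = (348)⁴ = 1.467×10¹⁰ K⁴.
P = 1.0 × 5.67×10⁻⁸ × 1.822 × 1.467×10¹⁰.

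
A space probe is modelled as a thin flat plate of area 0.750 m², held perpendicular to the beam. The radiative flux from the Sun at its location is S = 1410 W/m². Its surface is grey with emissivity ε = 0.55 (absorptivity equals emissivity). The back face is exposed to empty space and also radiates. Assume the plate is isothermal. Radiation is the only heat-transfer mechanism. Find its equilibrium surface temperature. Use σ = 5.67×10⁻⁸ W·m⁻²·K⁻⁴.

T ≈ 334 K

At equilibrium, absorbed power = emitted power.
Absorbing cross-section = A = 0.7500 m²; emitting surface = 2A = 1.500 m² (ratio 2).
εS·A_cross = εσ·A_surf·T⁴  ⇒  T⁴ = S/(2σ)   (ε cancels).
T⁴ = 1410/(2·5.67×10⁻⁸) = 1.243×10¹⁰ K⁴.
T = (1.243×10¹⁰)^(1/4).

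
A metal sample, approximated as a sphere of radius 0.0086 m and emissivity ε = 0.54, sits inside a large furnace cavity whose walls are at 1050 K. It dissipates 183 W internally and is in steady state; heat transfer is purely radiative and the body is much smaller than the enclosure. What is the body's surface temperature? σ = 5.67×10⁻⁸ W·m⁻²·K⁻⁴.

T ≈ 1660 K

For a small grey body in a large enclosure, net radiated power = εσA(T⁴ − T_w⁴).
Steady state: P = εσA(T⁴ − T_w⁴) with A = 4πr² = 9.294×10⁻⁴ m².
T⁴ = P/(εσA) + T_w⁴ = 183/(0.54·5.67×10⁻⁸·9.294×10⁻⁴) + (1050)⁴
    = 6.431×10¹² + 1.216×10¹² = 7.646×10¹² K⁴.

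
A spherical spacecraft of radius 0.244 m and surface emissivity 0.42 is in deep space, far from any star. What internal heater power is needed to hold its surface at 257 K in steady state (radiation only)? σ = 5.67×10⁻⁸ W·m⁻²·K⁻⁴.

P ≈ 77.7 W

P = εσ·4πr²·T⁴.
4πr² = 0.7482 m²; T⁴ = 4.362×10⁹ K⁴.
P = 0.42·5.67×10⁻⁸·0.7482·4.362×10⁹.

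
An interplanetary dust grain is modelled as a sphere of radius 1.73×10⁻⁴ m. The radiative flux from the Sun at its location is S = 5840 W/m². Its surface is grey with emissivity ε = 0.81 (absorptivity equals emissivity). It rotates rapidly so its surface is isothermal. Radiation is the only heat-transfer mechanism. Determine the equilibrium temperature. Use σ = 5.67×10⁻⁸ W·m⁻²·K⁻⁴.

At equilibrium, absorbed power = emitted power.
Absorbing cross-section = πr² = 9.402×10⁻⁸ m²; emitting surface = 4πr² = 3.761×10⁻⁷ m² (ratio 4).
εS·A_cross = εσ·A_surf·T⁴  ⇒  T⁴ = S/(4σ)   (ε cancels).
T⁴ = 5840/(4·5.67×10⁻⁸) = 2.575×10¹⁰ K⁴.
T = (2.575×10¹⁰)^(1/4).

T ≈ 401 K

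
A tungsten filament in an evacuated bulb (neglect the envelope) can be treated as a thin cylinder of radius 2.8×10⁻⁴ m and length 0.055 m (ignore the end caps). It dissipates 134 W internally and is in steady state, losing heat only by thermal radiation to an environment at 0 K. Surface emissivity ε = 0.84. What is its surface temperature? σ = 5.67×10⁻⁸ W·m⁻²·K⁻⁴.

Steady state: internal power = radiated power, P = εσA T⁴.
Radiating area A = 2πrL = 9.676×10⁻⁵ m².
T⁴ = P/(εσA) = 134/(0.84·5.67×10⁻⁸·9.676×10⁻⁵) = 2.908×10¹³ K⁴.
T = (2.908×10¹³)^(1/4).

T ≈ 2320 K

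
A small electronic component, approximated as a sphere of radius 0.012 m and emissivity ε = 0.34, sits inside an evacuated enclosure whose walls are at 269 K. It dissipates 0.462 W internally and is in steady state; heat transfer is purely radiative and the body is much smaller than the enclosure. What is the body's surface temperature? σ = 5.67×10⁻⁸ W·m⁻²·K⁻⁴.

For a small grey body in a large enclosure, net radiated power = εσA(T⁴ − T_w⁴).
Steady state: P = εσA(T⁴ − T_w⁴) with A = 4πr² = 0.001810 m².
T⁴ = P/(εσA) + T_w⁴ = 0.462/(0.34·5.67×10⁻⁸·0.001810) + (269)⁴
    = 1.324×10¹⁰ + 5.236×10⁹ = 1.848×10¹⁰ K⁴.

T ≈ 369 K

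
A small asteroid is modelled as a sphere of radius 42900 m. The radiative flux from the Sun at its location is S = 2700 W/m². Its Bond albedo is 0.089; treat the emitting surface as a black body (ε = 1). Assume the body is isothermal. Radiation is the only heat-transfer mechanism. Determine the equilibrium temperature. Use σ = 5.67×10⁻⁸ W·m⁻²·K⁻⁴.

T ≈ 323 K

At equilibrium, absorbed power = emitted power.
Absorbing cross-section = πr² = 5.782×10⁹ m²; emitting surface = 4πr² = 2.313×10¹⁰ m² (ratio 4).
(1−a)S·A_cross = εσ·A_surf·T⁴  ⇒  T⁴ = (1−a)S/(4σ).
T⁴ = 0.911·2700/(4·5.67×10⁻⁸) = 1.085×10¹⁰ K⁴.
T = (1.085×10¹⁰)^(1/4).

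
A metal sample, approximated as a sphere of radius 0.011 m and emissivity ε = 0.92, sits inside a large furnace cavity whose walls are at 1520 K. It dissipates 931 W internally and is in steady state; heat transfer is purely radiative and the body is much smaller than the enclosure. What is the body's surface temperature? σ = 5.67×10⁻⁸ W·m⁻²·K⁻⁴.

For a small grey body in a large enclosure, net radiated power = εσA(T⁴ − T_w⁴).
Steady state: P = εσA(T⁴ − T_w⁴) with A = 4πr² = 0.001521 m².
T⁴ = P/(εσA) + T_w⁴ = 931/(0.92·5.67×10⁻⁸·0.001521) + (1520)⁴
    = 1.174×10¹³ + 5.338×10¹² = 1.708×10¹³ K⁴.

T ≈ 2030 K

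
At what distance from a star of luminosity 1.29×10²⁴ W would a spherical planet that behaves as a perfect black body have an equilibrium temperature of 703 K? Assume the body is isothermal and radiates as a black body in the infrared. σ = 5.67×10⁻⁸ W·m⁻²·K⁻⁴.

For an isothermal black-emitting sphere, (1−a)S·πr² = σ·4πr²·T⁴ ⇒ S = 4σT⁴/(1−a).
S = 4·5.67×10⁻⁸·(703)⁴/1.00 = 55390 W/m².
Flux falls as S = L/(4πd²), so d = √(L/(4πS)) = √(1.29×10²⁴/(4π·55390)).

d ≈ 1.36×10⁹ m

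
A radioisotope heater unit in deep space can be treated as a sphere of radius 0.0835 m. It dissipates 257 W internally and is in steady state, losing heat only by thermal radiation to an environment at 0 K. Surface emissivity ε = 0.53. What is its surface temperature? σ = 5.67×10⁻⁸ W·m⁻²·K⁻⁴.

Steady state: internal power = radiated power, P = εσA T⁴.
Radiating area A = 4πr² = 0.08762 m².
T⁴ = P/(εσA) = 257/(0.53·5.67×10⁻⁸·0.08762) = 9.761×10¹⁰ K⁴.
T = (9.761×10¹⁰)^(1/4).

T ≈ 559 K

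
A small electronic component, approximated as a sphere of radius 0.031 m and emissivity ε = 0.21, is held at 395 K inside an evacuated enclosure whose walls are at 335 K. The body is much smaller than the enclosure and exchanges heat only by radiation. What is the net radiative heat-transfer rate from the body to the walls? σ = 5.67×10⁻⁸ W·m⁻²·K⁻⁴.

P_net ≈ 1.69 W

For a small grey body in a large enclosure: P_net = εσA(T_body⁴ − T_wall⁴).
A = 4πr² = 0.01208 m²; T_body⁴ − T_wall⁴ = 2.434×10¹⁰ − 1.259×10¹⁰ = 1.175×10¹⁰ K⁴.
|P_net| = 0.21·5.67×10⁻⁸·0.01208·1.175×10¹⁰.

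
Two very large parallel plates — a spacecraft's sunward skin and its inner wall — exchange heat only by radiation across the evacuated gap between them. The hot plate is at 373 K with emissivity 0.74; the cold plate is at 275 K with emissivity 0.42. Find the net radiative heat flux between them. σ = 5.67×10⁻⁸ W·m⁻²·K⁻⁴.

For two infinite grey parallel plates, q = σ(T₁⁴ − T₂⁴)/(1/ε₁ + 1/ε₂ − 1).
T₁⁴ − T₂⁴ = 1.936×10¹⁰ − 5.719×10⁹ = 1.364×10¹⁰ K⁴.
1/ε₁ + 1/ε₂ − 1 = 1.351 + 2.381 − 1 = 2.732.
q = 5.67×10⁻⁸ × 1.364×10¹⁰ / 2.732.

q ≈ 283 W/m²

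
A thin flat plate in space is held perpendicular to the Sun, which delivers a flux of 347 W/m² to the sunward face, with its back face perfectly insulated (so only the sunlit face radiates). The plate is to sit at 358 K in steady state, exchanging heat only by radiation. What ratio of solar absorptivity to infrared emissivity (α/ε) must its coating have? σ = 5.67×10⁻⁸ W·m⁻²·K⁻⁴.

Balance: αS·A = εσ·1A·T⁴ ⇒ α/ε = σT⁴/S.
α/ε = 5.67×10⁻⁸·(358)⁴/347 = 5.67×10⁻⁸·1.643×10¹⁰/347.

α/ε ≈ 2.68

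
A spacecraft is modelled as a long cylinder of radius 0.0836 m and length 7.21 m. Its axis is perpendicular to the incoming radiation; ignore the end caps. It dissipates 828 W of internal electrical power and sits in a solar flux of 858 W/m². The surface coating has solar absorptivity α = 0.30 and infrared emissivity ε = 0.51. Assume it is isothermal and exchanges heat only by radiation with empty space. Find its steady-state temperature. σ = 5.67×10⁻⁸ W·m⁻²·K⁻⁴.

T ≈ 319 K

At steady state, absorbed solar power + internal power = radiated power.
Absorbed: α·S·A_cross = 0.30·858·1.206 = 310.3 W (cross-section 2rL).
Total input = 310.3 + 828 = 1138 W.
Radiated: εσ·A_surf·T⁴ with A_surf = 2πrL = 3.787 m².
T⁴ = 1138/(0.51·5.67×10⁻⁸·3.787) = 1.039×10¹⁰ K⁴.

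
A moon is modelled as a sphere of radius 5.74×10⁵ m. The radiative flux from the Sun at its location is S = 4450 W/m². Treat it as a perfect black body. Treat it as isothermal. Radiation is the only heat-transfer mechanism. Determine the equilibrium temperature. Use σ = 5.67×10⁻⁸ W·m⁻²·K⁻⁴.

At equilibrium, absorbed power = emitted power.
Absorbing cross-section = πr² = 1.035×10¹² m²; emitting surface = 4πr² = 4.140×10¹² m² (ratio 4).
S·A_cross = εσ·A_surf·T⁴  ⇒  T⁴ = S/(4σ).
T⁴ = 1.00·4450/(4·5.67×10⁻⁸) = 1.962×10¹⁰ K⁴.
T = (1.962×10¹⁰)^(1/4).

T ≈ 374 K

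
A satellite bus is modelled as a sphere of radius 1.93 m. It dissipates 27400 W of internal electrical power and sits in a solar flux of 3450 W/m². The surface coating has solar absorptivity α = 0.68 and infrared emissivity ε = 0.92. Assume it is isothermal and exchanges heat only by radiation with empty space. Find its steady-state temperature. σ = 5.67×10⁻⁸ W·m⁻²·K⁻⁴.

At steady state, absorbed solar power + internal power = radiated power.
Absorbed: α·S·A_cross = 0.68·3450·11.70 = 27450 W (cross-section πr²).
Total input = 27450 + 27400 = 54850 W.
Radiated: εσ·A_surf·T⁴ with A_surf = 4πr² = 46.81 m².
T⁴ = 54850/(0.92·5.67×10⁻⁸·46.81) = 2.246×10¹⁰ K⁴.

T ≈ 387 K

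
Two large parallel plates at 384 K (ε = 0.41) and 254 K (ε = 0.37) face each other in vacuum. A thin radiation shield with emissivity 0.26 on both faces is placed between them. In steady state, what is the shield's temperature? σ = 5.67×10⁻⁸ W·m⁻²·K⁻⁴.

In steady state the net flux on the hot side equals that on the cold side.
σ(T₁⁴−T_s⁴)/D₁ = σ(T_s⁴−T₂⁴)/D₂, with D₁ = 1/ε₁+1/ε_s−1 = 5.285, D₂ = 1/ε_s+1/ε₂−1 = 5.549.
Solve for T_s⁴: T_s⁴ = (D₂·T₁⁴ + D₁·T₂⁴)/(D₁+D₂) = 1.317×10¹⁰ K⁴.

T_s ≈ 339 K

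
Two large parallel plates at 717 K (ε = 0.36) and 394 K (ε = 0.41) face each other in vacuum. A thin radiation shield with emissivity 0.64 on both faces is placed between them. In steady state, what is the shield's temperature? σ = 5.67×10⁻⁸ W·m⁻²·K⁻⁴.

T_s ≈ 609 K

In steady state the net flux on the hot side equals that on the cold side.
σ(T₁⁴−T_s⁴)/D₁ = σ(T_s⁴−T₂⁴)/D₂, with D₁ = 1/ε₁+1/ε_s−1 = 3.340, D₂ = 1/ε_s+1/ε₂−1 = 3.002.
Solve for T_s⁴: T_s⁴ = (D₂·T₁⁴ + D₁·T₂⁴)/(D₁+D₂) = 1.378×10¹¹ K⁴.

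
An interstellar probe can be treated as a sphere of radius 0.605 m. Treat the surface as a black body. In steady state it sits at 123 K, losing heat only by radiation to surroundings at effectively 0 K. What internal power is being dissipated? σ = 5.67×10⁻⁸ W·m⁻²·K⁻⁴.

P ≈ 59.7 W

Steady state: P = εσA T⁴.
A = 4πr² = 4.600 m²; T⁴ = (123)⁴ = 2.289×10⁸ K⁴.
P = 1.0 × 5.67×10⁻⁸ × 4.600 × 2.289×10⁸.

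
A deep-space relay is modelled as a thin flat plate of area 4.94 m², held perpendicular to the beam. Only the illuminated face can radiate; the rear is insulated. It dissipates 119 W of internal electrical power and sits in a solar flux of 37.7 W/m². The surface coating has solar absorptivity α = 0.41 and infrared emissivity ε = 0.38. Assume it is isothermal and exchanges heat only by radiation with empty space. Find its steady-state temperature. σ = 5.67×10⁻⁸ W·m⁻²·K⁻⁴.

T ≈ 207 K

At steady state, absorbed solar power + internal power = radiated power.
Absorbed: α·S·A_cross = 0.41·37.7·4.940 = 76.36 W (cross-section A).
Total input = 76.36 + 119 = 195.4 W.
Radiated: εσ·A_surf·T⁴ with A_surf = A = 4.940 m².
T⁴ = 195.4/(0.38·5.67×10⁻⁸·4.940) = 1.835×10⁹ K⁴.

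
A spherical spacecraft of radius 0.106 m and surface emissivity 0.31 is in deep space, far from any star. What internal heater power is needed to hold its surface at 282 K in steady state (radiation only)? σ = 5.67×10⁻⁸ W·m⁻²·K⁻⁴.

P ≈ 15.7 W

P = εσ·4πr²·T⁴.
4πr² = 0.1412 m²; T⁴ = 6.324×10⁹ K⁴.
P = 0.31·5.67×10⁻⁸·0.1412·6.324×10⁹.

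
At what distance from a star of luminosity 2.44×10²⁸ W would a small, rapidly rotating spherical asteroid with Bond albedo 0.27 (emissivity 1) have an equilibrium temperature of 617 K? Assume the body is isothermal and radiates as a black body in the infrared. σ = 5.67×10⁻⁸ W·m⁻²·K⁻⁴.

d ≈ 2.08×10¹¹ m

For an isothermal black-emitting sphere, (1−a)S·πr² = σ·4πr²·T⁴ ⇒ S = 4σT⁴/(1−a).
S = 4·5.67×10⁻⁸·(617)⁴/0.730 = 45030 W/m².
Flux falls as S = L/(4πd²), so d = √(L/(4πS)) = √(2.44×10²⁸/(4π·45030)).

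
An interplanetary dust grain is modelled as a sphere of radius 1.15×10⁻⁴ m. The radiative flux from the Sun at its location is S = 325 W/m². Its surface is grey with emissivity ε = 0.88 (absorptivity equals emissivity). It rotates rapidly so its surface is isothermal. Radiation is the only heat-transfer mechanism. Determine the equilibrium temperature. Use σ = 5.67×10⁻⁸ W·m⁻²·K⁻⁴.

T ≈ 195 K

At equilibrium, absorbed power = emitted power.
Absorbing cross-section = πr² = 4.155×10⁻⁸ m²; emitting surface = 4πr² = 1.662×10⁻⁷ m² (ratio 4).
εS·A_cross = εσ·A_surf·T⁴  ⇒  T⁴ = S/(4σ)   (ε cancels).
T⁴ = 325/(4·5.67×10⁻⁸) = 1.433×10⁹ K⁴.
T = (1.433×10⁹)^(1/4).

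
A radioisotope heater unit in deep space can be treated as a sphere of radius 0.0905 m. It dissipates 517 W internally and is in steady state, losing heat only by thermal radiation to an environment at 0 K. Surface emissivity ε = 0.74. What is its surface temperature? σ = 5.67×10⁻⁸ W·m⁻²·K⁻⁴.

Steady state: internal power = radiated power, P = εσA T⁴.
Radiating area A = 4πr² = 0.1029 m².
T⁴ = P/(εσA) = 517/(0.74·5.67×10⁻⁸·0.1029) = 1.197×10¹¹ K⁴.
T = (1.197×10¹¹)^(1/4).

T ≈ 588 K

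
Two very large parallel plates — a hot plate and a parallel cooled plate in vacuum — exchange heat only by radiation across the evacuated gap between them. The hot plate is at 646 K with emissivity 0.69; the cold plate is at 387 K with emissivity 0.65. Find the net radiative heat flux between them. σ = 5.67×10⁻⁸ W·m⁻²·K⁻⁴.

q ≈ 4330 W/m²

For two infinite grey parallel plates, q = σ(T₁⁴ − T₂⁴)/(1/ε₁ + 1/ε₂ − 1).
T₁⁴ − T₂⁴ = 1.742×10¹¹ − 2.243×10¹⁰ = 1.517×10¹¹ K⁴.
1/ε₁ + 1/ε₂ − 1 = 1.449 + 1.538 − 1 = 1.988.
q = 5.67×10⁻⁸ × 1.517×10¹¹ / 1.988.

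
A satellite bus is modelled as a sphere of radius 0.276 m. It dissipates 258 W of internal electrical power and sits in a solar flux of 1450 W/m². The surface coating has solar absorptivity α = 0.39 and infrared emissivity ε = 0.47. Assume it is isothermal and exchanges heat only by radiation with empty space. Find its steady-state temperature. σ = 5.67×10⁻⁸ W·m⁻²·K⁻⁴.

At steady state, absorbed solar power + internal power = radiated power.
Absorbed: α·S·A_cross = 0.39·1450·0.2393 = 135.3 W (cross-section πr²).
Total input = 135.3 + 258 = 393.3 W.
Radiated: εσ·A_surf·T⁴ with A_surf = 4πr² = 0.9573 m².
T⁴ = 393.3/(0.47·5.67×10⁻⁸·0.9573) = 1.542×10¹⁰ K⁴.

T ≈ 352 K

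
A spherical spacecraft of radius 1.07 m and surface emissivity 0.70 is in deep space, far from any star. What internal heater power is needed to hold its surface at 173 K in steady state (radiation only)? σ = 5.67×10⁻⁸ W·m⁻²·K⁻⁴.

P ≈ 511 W

P = εσ·4πr²·T⁴.
4πr² = 14.39 m²; T⁴ = 8.957×10⁸ K⁴.
P = 0.70·5.67×10⁻⁸·14.39·8.957×10⁸.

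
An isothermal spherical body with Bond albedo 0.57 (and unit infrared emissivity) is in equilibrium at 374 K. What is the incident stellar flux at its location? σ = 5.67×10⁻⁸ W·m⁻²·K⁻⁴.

(1−a)S·πr² = σ·4πr²·T⁴ ⇒ S = 4σT⁴/(1−a).
S = 4·5.67×10⁻⁸·1.957×10¹⁰/0.430.

S ≈ 10300 W/m²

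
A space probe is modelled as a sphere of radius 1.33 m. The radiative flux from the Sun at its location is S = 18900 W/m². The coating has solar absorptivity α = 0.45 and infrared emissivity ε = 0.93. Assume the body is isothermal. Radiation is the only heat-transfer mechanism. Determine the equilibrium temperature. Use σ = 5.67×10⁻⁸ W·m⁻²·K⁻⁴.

T ≈ 448 K

At equilibrium, absorbed power = emitted power.
Absorbing cross-section = πr² = 5.557 m²; emitting surface = 4πr² = 22.23 m² (ratio 4).
αS·A_cross = εσ·A_surf·T⁴  ⇒  T⁴ = αS/(ε·4σ).
T⁴ = 0.450·18900/(0.93·4·5.67×10⁻⁸) = 4.032×10¹⁰ K⁴.
T = (4.032×10¹⁰)^(1/4).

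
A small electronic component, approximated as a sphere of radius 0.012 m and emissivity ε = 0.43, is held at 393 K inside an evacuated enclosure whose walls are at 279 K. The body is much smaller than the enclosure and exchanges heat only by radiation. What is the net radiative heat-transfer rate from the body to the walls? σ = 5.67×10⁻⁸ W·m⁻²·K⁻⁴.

For a small grey body in a large enclosure: P_net = εσA(T_body⁴ − T_wall⁴).
A = 4πr² = 0.001810 m²; T_body⁴ − T_wall⁴ = 2.385×10¹⁰ − 6.059×10⁹ = 1.780×10¹⁰ K⁴.
|P_net| = 0.43·5.67×10⁻⁸·0.001810·1.780×10¹⁰.

P_net ≈ 0.785 W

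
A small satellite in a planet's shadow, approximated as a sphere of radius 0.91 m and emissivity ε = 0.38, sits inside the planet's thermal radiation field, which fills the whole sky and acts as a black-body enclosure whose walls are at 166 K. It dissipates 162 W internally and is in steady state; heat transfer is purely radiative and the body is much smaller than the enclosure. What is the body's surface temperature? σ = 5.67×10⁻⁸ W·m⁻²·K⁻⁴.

For a small grey body in a large enclosure, net radiated power = εσA(T⁴ − T_w⁴).
Steady state: P = εσA(T⁴ − T_w⁴) with A = 4πr² = 10.41 m².
T⁴ = P/(εσA) + T_w⁴ = 162/(0.38·5.67×10⁻⁸·10.41) + (166)⁴
    = 7.225×10⁸ + 7.593×10⁸ = 1.482×10⁹ K⁴.

T ≈ 196 K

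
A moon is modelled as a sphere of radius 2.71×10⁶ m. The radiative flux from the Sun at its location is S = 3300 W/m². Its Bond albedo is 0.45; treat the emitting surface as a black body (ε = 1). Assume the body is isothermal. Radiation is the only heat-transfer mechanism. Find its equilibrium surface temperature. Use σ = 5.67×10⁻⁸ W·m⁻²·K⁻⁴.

At equilibrium, absorbed power = emitted power.
Absorbing cross-section = πr² = 2.307×10¹³ m²; emitting surface = 4πr² = 9.229×10¹³ m² (ratio 4).
(1−a)S·A_cross = εσ·A_surf·T⁴  ⇒  T⁴ = (1−a)S/(4σ).
T⁴ = 0.550·3300/(4·5.67×10⁻⁸) = 8.003×10⁹ K⁴.
T = (8.003×10⁹)^(1/4).

T ≈ 299 K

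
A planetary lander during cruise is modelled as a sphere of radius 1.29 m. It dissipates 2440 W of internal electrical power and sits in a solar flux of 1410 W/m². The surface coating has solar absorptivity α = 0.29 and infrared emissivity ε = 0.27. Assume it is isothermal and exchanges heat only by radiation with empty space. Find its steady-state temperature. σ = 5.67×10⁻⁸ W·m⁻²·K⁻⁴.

T ≈ 346 K

At steady state, absorbed solar power + internal power = radiated power.
Absorbed: α·S·A_cross = 0.29·1410·5.228 = 2138 W (cross-section πr²).
Total input = 2138 + 2440 = 4578 W.
Radiated: εσ·A_surf·T⁴ with A_surf = 4πr² = 20.91 m².
T⁴ = 4578/(0.27·5.67×10⁻⁸·20.91) = 1.430×10¹⁰ K⁴.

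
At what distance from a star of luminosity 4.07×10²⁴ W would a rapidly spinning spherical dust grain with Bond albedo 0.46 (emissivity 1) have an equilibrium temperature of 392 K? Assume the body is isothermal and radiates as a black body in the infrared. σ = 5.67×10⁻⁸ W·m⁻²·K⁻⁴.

d ≈ 5.71×10⁹ m

For an isothermal black-emitting sphere, (1−a)S·πr² = σ·4πr²·T⁴ ⇒ S = 4σT⁴/(1−a).
S = 4·5.67×10⁻⁸·(392)⁴/0.540 = 9917 W/m².
Flux falls as S = L/(4πd²), so d = √(L/(4πS)) = √(4.07×10²⁴/(4π·9917)).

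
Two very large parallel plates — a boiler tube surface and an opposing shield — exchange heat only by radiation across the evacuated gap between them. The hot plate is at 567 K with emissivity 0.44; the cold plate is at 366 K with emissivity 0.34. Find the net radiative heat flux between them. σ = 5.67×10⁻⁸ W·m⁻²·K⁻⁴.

q ≈ 1150 W/m²

For two infinite grey parallel plates, q = σ(T₁⁴ − T₂⁴)/(1/ε₁ + 1/ε₂ − 1).
T₁⁴ − T₂⁴ = 1.034×10¹¹ − 1.794×10¹⁰ = 8.541×10¹⁰ K⁴.
1/ε₁ + 1/ε₂ − 1 = 2.273 + 2.941 − 1 = 4.214.
q = 5.67×10⁻⁸ × 8.541×10¹⁰ / 4.214.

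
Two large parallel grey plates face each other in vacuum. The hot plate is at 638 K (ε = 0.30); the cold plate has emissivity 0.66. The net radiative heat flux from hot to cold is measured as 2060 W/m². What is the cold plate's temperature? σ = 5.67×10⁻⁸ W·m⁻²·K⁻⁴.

T₂ ≈ 401 K

q = σ(T₁⁴ − T₂⁴)/(1/ε₁ + 1/ε₂ − 1); denominator = 3.848.
T₂⁴ = T₁⁴ − q·(1/ε₁+1/ε₂−1)/σ = 1.657×10¹¹ − 2060·3.848/5.67×10⁻⁸
    = 2.586×10¹⁰ K⁴.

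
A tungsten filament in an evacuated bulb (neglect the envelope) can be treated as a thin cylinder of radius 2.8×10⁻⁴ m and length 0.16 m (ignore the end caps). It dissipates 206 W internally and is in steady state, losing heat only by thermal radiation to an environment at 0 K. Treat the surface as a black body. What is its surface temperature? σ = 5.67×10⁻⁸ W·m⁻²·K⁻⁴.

T ≈ 1900 K

Steady state: internal power = radiated power, P = εσA T⁴.
Radiating area A = 2πrL = 2.815×10⁻⁴ m².
T⁴ = P/(εσA) = 206/(1.0·5.67×10⁻⁸·2.815×10⁻⁴) = 1.291×10¹³ K⁴.
T = (1.291×10¹³)^(1/4).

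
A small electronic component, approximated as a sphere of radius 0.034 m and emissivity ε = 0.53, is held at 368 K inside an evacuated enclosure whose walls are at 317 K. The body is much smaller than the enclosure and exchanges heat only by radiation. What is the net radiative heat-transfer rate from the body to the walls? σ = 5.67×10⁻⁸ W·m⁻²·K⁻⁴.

For a small grey body in a large enclosure: P_net = εσA(T_body⁴ − T_wall⁴).
A = 4πr² = 0.01453 m²; T_body⁴ − T_wall⁴ = 1.834×10¹⁰ − 1.010×10¹⁰ = 8.242×10⁹ K⁴.
|P_net| = 0.53·5.67×10⁻⁸·0.01453·8.242×10⁹.

P_net ≈ 3.60 W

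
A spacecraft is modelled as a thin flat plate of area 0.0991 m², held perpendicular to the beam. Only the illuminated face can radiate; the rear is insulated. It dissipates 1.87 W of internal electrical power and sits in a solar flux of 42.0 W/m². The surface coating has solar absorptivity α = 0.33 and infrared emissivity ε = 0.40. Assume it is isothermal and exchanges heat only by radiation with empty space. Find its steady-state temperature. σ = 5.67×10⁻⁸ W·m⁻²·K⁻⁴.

T ≈ 195 K

At steady state, absorbed solar power + internal power = radiated power.
Absorbed: α·S·A_cross = 0.33·42.0·0.09910 = 1.374 W (cross-section A).
Total input = 1.374 + 1.87 = 3.244 W.
Radiated: εσ·A_surf·T⁴ with A_surf = A = 0.09910 m².
T⁴ = 3.244/(0.40·5.67×10⁻⁸·0.09910) = 1.443×10⁹ K⁴.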